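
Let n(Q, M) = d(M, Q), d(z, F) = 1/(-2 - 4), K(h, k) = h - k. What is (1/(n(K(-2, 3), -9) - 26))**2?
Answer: 36/24649 ≈ 0.0014605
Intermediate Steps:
d(z, F) = -1/6 (d(z, F) = 1/(-6) = -1/6)
n(Q, M) = -1/6
(1/(n(K(-2, 3), -9) - 26))**2 = (1/(-1/6 - 26))**2 = (1/(-157/6))**2 = (-6/157)**2 = 36/24649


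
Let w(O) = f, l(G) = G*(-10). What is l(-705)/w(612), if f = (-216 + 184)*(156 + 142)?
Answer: -3525/4768 ≈ -0.73930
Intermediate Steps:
l(G) = -10*G
f = -9536 (f = -32*298 = -9536)
w(O) = -9536
l(-705)/w(612) = -10*(-705)/(-9536) = 7050*(-1/9536) = -3525/4768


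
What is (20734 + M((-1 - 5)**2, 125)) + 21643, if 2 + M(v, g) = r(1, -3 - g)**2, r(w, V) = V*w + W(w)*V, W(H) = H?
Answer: 107911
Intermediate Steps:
r(w, V) = 2*V*w (r(w, V) = V*w + w*V = V*w + V*w = 2*V*w)
M(v, g) = -2 + (-6 - 2*g)**2 (M(v, g) = -2 + (2*(-3 - g)*1)**2 = -2 + (-6 - 2*g)**2)
(20734 + M((-1 - 5)**2, 125)) + 21643 = (20734 + (-2 + 4*(3 + 125)**2)) + 21643 = (20734 + (-2 + 4*128**2)) + 21643 = (20734 + (-2 + 4*16384)) + 21643 = (20734 + (-2 + 65536)) + 21643 = (20734 + 65534) + 21643 = 86268 + 21643 = 107911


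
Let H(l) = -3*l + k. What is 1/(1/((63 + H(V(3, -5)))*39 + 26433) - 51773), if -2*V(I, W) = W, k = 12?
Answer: -58131/3009616261 ≈ -1.9315e-5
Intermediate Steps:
V(I, W) = -W/2
H(l) = 12 - 3*l (H(l) = -3*l + 12 = 12 - 3*l)
1/(1/((63 + H(V(3, -5)))*39 + 26433) - 51773) = 1/(1/((63 + (12 - (-3)*(-5)/2))*39 + 26433) - 51773) = 1/(1/((63 + (12 - 3*5/2))*39 + 26433) - 51773) = 1/(1/((63 + (12 - 15/2))*39 + 26433) - 51773) = 1/(1/((63 + 9/2)*39 + 26433) - 51773) = 1/(1/((135/2)*39 + 26433) - 51773) = 1/(1/(5265/2 + 26433) - 51773) = 1/(1/(58131/2) - 51773) = 1/(2/58131 - 51773) = 1/(-3009616261/58131) = -58131/3009616261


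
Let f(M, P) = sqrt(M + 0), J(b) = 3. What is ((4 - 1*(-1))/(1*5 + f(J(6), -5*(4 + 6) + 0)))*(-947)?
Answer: -23675/22 + 4735*sqrt(3)/22 ≈ -703.35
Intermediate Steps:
f(M, P) = sqrt(M)
((4 - 1*(-1))/(1*5 + f(J(6), -5*(4 + 6) + 0)))*(-947) = ((4 - 1*(-1))/(1*5 + sqrt(3)))*(-947) = ((4 + 1)/(5 + sqrt(3)))*(-947) = (5/(5 + sqrt(3)))*(-947) = -4735/(5 + sqrt(3))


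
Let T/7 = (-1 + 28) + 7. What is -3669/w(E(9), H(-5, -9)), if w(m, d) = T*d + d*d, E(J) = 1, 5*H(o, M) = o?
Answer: 1223/79 ≈ 15.481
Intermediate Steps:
H(o, M) = o/5
T = 238 (T = 7*((-1 + 28) + 7) = 7*(27 + 7) = 7*34 = 238)
w(m, d) = d² + 238*d (w(m, d) = 238*d + d*d = 238*d + d² = d² + 238*d)
-3669/w(E(9), H(-5, -9)) = -3669*(-1/(238 + (⅕)*(-5))) = -3669*(-1/(238 - 1)) = -3669/((-1*237)) = -3669/(-237) = -3669*(-1/237) = 1223/79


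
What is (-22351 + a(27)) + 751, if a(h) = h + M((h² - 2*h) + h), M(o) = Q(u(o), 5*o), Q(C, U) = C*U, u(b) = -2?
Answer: -28593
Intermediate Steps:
M(o) = -10*o
a(h) = -10*h² + 11*h (a(h) = h - 10*((h² - 2*h) + h) = h - 10*(h² - h) = h + (-10*h² + 10*h) = -10*h² + 11*h)
(-22351 + a(27)) + 751 = (-22351 + 27*(11 - 10*27)) + 751 = (-22351 + 27*(11 - 270)) + 751 = (-22351 + 27*(-259)) + 751 = (-22351 - 6993) + 751 = -29344 + 751 = -28593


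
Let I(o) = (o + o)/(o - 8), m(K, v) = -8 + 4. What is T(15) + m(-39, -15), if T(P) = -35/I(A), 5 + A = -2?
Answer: -83/2 ≈ -41.500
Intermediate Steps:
A = -7 (A = -5 - 2 = -7)
m(K, v) = -4
I(o) = 2*o/(-8 + o) (I(o) = (2*o)/(-8 + o) = 2*o/(-8 + o))
T(P) = -75/2 (T(P) = -35/(2*(-7)/(-8 - 7)) = -35/(2*(-7)/(-15)) = -35/(2*(-7)*(-1/15)) = -35/14/15 = -35*15/14 = -75/2)
T(15) + m(-39, -15) = -75/2 - 4 = -83/2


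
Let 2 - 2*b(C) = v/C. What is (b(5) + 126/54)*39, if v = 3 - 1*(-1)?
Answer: 572/5 ≈ 114.40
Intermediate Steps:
v = 4 (v = 3 + 1 = 4)
b(C) = 1 - 2/C
(b(5) + 126/54)*39 = ((-2 + 5)/5 + 126/54)*39 = ((⅕)*3 + 126*(1/54))*39 = (⅗ + 7/3)*39 = (44/15)*39 = 572/5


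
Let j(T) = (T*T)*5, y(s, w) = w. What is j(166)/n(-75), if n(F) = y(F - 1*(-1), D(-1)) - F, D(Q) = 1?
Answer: 34445/19 ≈ 1812.9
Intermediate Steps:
j(T) = 5*T² (j(T) = T²*5 = 5*T²)
n(F) = 1 - F
j(166)/n(-75) = (5*166²)/(1 - 1*(-75)) = (5*27556)/(1 + 75) = 137780/76 = 137780*(1/76) = 34445/19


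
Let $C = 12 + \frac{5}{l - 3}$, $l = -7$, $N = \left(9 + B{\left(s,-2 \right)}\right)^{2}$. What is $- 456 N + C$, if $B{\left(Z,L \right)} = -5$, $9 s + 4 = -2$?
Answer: $- \frac{14569}{2} \approx -7284.5$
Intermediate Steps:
$s = - \frac{2}{3}$ ($s = - \frac{4}{9} + \frac{1}{9} \left(-2\right) = - \frac{4}{9} - \frac{2}{9} = - \frac{2}{3} \approx -0.66667$)
$N = 16$ ($N = \left(9 - 5\right)^{2} = 4^{2} = 16$)
$C = \frac{23}{2}$ ($C = 12 + \frac{5}{-7 - 3} = 12 + \frac{5}{-10} = 12 + 5 \left(- \frac{1}{10}\right) = 12 - \frac{1}{2} = \frac{23}{2} \approx 11.5$)
$- 456 N + C = \left(-456\right) 16 + \frac{23}{2} = -7296 + \frac{23}{2} = - \frac{14569}{2}$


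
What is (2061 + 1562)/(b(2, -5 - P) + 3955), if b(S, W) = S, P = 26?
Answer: 3623/3957 ≈ 0.91559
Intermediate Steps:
(2061 + 1562)/(b(2, -5 - P) + 3955) = (2061 + 1562)/(2 + 3955) = 3623/3957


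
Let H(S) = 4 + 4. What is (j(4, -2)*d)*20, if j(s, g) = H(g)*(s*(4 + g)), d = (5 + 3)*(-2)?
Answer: -20480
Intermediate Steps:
d = -16 (d = 8*(-2) = -16)
H(S) = 8
j(s, g) = 8*s*(4 + g) (j(s, g) = 8*(s*(4 + g)) = 8*s*(4 + g))
(j(4, -2)*d)*20 = ((8*4*(4 - 2))*(-16))*20 = ((8*4*2)*(-16))*20 = (64*(-16))*20 = -1024*20 = -20480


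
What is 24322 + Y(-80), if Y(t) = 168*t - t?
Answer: 10962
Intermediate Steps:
Y(t) = 167*t
24322 + Y(-80) = 24322 + 167*(-80) = 24322 - 13360 = 10962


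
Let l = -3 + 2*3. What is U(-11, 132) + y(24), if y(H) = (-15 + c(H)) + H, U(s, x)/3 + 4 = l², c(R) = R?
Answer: 48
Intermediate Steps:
l = 3 (l = -3 + 6 = 3)
U(s, x) = 15 (U(s, x) = -12 + 3*3² = -12 + 3*9 = -12 + 27 = 15)
y(H) = -15 + 2*H (y(H) = (-15 + H) + H = -15 + 2*H)
U(-11, 132) + y(24) = 15 + (-15 + 2*24) = 15 + (-15 + 48) = 15 + 33 = 48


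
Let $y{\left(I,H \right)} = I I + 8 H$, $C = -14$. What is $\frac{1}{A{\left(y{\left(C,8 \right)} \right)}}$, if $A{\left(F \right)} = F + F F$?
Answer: $\frac{1}{67860} \approx 1.4736 \cdot 10^{-5}$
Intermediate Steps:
$y{\left(I,H \right)} = I^{2} + 8 H$
$A{\left(F \right)} = F + F^{2}$
$\frac{1}{A{\left(y{\left(C,8 \right)} \right)}} = \frac{1}{\left(\left(-14\right)^{2} + 8 \cdot 8\right) \left(1 + \left(\left(-14\right)^{2} + 8 \cdot 8\right)\right)} = \frac{1}{\left(196 + 64\right) \left(1 + \left(196 + 64\right)\right)} = \frac{1}{260 \left(1 + 260\right)} = \frac{1}{260 \cdot 261} = \frac{1}{67860}$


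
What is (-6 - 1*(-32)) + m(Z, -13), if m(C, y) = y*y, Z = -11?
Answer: 195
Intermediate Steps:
m(C, y) = y**2
(-6 - 1*(-32)) + m(Z, -13) = (-6 - 1*(-32)) + (-13)**2 = (-6 + 32) + 169 = 26 + 169 = 195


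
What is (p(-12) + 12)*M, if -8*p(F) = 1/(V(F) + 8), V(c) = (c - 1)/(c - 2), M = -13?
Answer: -77909/500 ≈ -155.82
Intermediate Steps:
V(c) = (-1 + c)/(-2 + c)
p(F) = -1/(8*(8 + (-1 + F)/(-2 + F))) (p(F) = -1/(8*((-1 + F)/(-2 + F) + 8)) = -1/(8*(8 + (-1 + F)/(-2 + F))))
(p(-12) + 12)*M = ((2 - 1*(-12))/(8*(-17 + 9*(-12))) + 12)*(-13) = ((2 + 12)/(8*(-17 - 108)) + 12)*(-13) = ((⅛)*14/(-125) + 12)*(-13) = ((⅛)*(-1/125)*14 + 12)*(-13) = (-7/500 + 12)*(-13) = (5993/500)*(-13) = -77909/500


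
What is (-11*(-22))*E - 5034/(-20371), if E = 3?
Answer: 14794380/20371 ≈ 726.25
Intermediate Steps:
(-11*(-22))*E - 5034/(-20371) = -11*(-22)*3 - 5034/(-20371) = 242*3 - 5034*(-1/20371) = 726 + 5034/20371 = 14794380/20371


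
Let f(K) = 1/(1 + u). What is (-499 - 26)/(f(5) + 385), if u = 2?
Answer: -1575/1156 ≈ -1.3625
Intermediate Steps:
f(K) = ⅓ (f(K) = 1/(1 + 2) = 1/3 = ⅓)
(-499 - 26)/(f(5) + 385) = (-499 - 26)/(⅓ + 385) = -525/1156/3 = -525*3/1156 = -1575/1156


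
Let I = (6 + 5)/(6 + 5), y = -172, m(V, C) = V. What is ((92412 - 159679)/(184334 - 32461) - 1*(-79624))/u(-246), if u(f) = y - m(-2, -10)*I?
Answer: -2418533697/5163682 ≈ -468.37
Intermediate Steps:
I = 1 (I = 11/11 = 11*(1/11) = 1)
u(f) = -170 (u(f) = -172 - (-2) = -172 - 1*(-2) = -172 + 2 = -170)
((92412 - 159679)/(184334 - 32461) - 1*(-79624))/u(-246) = ((92412 - 159679)/(184334 - 32461) - 1*(-79624))/(-170) = (-67267/151873 + 79624)*(-1/170) = (12092668485/151873)*(-1/170) = -2418533697/5163682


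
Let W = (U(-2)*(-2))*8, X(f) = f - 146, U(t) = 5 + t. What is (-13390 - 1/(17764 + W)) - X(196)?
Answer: -238103041/17716 ≈ -13440.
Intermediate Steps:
X(f) = -146 + f
W = -48 (W = ((5 - 2)*(-2))*8 = (3*(-2))*8 = -6*8 = -48)
(-13390 - 1/(17764 + W)) - X(196) = (-13390 - 1/(17764 - 48)) - (-146 + 196) = (-13390 - 1/17716) - 1*50 = (-13390 - 1*1/17716) - 50 = (-13390 - 1/17716) - 50 = -237217241/17716 - 50 = -238103041/17716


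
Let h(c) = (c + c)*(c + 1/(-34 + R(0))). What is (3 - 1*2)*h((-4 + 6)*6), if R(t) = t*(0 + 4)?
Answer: 4884/17 ≈ 287.29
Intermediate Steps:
R(t) = 4*t (R(t) = t*4 = 4*t)
h(c) = 2*c*(-1/34 + c) (h(c) = (c + c)*(c + 1/(-34 + 4*0)) = (2*c)*(c + 1/(-34 + 0)) = (2*c)*(c + 1/(-34)) = (2*c)*(c - 1/34) = (2*c)*(-1/34 + c) = 2*c*(-1/34 + c))
(3 - 1*2)*h((-4 + 6)*6) = (3 - 1*2)*(((-4 + 6)*6)*(-1 + 34*((-4 + 6)*6))/17) = (3 - 2)*((2*6)*(-1 + 34*(2*6))/17) = 1*((1/17)*12*(-1 + 34*12)) = 1*((1/17)*12*(-1 + 408)) = 1*((1/17)*12*407) = 1*(4884/17) = 4884/17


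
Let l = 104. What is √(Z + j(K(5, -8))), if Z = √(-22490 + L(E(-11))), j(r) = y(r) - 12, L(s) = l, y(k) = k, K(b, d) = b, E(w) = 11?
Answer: √(-7 + I*√22386) ≈ 8.4494 + 8.8539*I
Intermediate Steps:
L(s) = 104
j(r) = -12 + r (j(r) = r - 12 = -12 + r)
Z = I*√22386 (Z = √(-22490 + 104) = √(-22386) = I*√22386 ≈ 149.62*I)
√(Z + j(K(5, -8))) = √(I*√22386 + (-12 + 5)) = √(I*√22386 - 7) = √(-7 + I*√22386)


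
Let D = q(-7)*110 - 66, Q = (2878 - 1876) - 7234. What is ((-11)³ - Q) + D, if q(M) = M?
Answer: 4065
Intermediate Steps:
Q = -6232 (Q = 1002 - 7234 = -6232)
D = -836 (D = -7*110 - 66 = -770 - 66 = -836)
((-11)³ - Q) + D = ((-11)³ - 1*(-6232)) - 836 = (-1331 + 6232) - 836 = 4901 - 836 = 4065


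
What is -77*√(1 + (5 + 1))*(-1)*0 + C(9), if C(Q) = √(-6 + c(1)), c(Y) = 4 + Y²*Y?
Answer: I ≈ 1.0*I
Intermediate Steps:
c(Y) = 4 + Y³
C(Q) = I (C(Q) = √(-6 + (4 + 1³)) = √(-6 + (4 + 1)) = √(-6 + 5) = √(-1) = I)
-77*√(1 + (5 + 1))*(-1)*0 + C(9) = -77*√(1 + (5 + 1))*(-1)*0 + I = -77*√(1 + 6)*(-1)*0 + I = -77*√7*(-1)*0 + I = -77*(-√7)*0 + I = -77*0 + I = 0 + I = I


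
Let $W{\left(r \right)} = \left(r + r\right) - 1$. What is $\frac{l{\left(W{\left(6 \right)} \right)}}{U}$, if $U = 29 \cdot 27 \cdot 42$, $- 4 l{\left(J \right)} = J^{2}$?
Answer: $- \frac{121}{131544} \approx -0.00091984$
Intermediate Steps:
$W{\left(r \right)} = -1 + 2 r$ ($W{\left(r \right)} = 2 r - 1 = -1 + 2 r$)
$l{\left(J \right)} = - \frac{J^{2}}{4}$
$U = 32886$ ($U = 783 \cdot 42 = 32886$)
$\frac{l{\left(W{\left(6 \right)} \right)}}{U} = \frac{\left(- \frac{1}{4}\right) \left(-1 + 2 \cdot 6\right)^{2}}{32886} = - \frac{\left(-1 + 12\right)^{2}}{4} \cdot \frac{1}{32886} = - \frac{11^{2}}{4} \cdot \frac{1}{32886} = \left(- \frac{1}{4}\right) 121 \cdot \frac{1}{32886} = \left(- \frac{121}{4}\right) \frac{1}{32886} = - \frac{121}{131544}$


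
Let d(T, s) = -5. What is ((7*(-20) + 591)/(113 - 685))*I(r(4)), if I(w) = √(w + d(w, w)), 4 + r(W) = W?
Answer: -41*I*√5/52 ≈ -1.7631*I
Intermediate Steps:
r(W) = -4 + W
I(w) = √(-5 + w) (I(w) = √(w - 5) = √(-5 + w))
((7*(-20) + 591)/(113 - 685))*I(r(4)) = ((7*(-20) + 591)/(113 - 685))*√(-5 + (-4 + 4)) = ((-140 + 591)/(-572))*√(-5 + 0) = (451*(-1/572))*√(-5) = -41*I*√5/52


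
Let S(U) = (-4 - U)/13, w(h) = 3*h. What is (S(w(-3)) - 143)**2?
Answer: 3437316/169 ≈ 20339.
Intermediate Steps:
S(U) = -4/13 - U/13 (S(U) = (-4 - U)*(1/13) = -4/13 - U/13)
(S(w(-3)) - 143)**2 = ((-4/13 - 3*(-3)/13) - 143)**2 = ((-4/13 - 1/13*(-9)) - 143)**2 = ((-4/13 + 9/13) - 143)**2 = (5/13 - 143)**2 = (-1854/13)**2 = 3437316/169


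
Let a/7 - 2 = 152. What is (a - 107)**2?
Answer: 942841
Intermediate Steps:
a = 1078 (a = 14 + 7*152 = 14 + 1064 = 1078)
(a - 107)**2 = (1078 - 107)**2 = 971**2 = 942841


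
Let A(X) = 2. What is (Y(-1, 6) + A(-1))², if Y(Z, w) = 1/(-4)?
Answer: 49/16 ≈ 3.0625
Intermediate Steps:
Y(Z, w) = -¼
(Y(-1, 6) + A(-1))² = (-¼ + 2)² = (7/4)² = 49/16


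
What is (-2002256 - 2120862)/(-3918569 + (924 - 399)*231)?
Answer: 2061559/1898647 ≈ 1.0858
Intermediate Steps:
(-2002256 - 2120862)/(-3918569 + (924 - 399)*231) = -4123118/(-3918569 + 525*231) = -4123118/(-3918569 + 121275) = -4123118/(-3797294) = -4123118*(-1/3797294) = 2061559/1898647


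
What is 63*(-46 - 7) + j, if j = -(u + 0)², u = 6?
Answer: -3375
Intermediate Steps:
j = -36 (j = -(6 + 0)² = -1*6² = -1*36 = -36)
63*(-46 - 7) + j = 63*(-46 - 7) - 36 = 63*(-53) - 36 = -3339 - 36 = -3375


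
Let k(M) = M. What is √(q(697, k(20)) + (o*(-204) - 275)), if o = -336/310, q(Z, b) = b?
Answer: I*√814215/155 ≈ 5.8215*I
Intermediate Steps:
o = -168/155 (o = -336*1/310 = -168/155 ≈ -1.0839)
√(q(697, k(20)) + (o*(-204) - 275)) = √(20 + (-168/155*(-204) - 275)) = √(20 + (34272/155 - 275)) = √(20 - 8353/155) = √(-5253/155) = I*√814215/155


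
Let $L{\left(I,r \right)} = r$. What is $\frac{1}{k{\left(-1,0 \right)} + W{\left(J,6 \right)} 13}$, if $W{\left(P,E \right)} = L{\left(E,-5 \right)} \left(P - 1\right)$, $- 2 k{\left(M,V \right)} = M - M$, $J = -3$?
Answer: $\frac{1}{260} \approx 0.0038462$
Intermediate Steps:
$k{\left(M,V \right)} = 0$ ($k{\left(M,V \right)} = - \frac{M - M}{2} = \left(- \frac{1}{2}\right) 0 = 0$)
$W{\left(P,E \right)} = 5 - 5 P$ ($W{\left(P,E \right)} = - 5 \left(P - 1\right) = - 5 \left(-1 + P\right) = 5 - 5 P$)
$\frac{1}{k{\left(-1,0 \right)} + W{\left(J,6 \right)} 13} = \frac{1}{0 + \left(5 - -15\right) 13} = \frac{1}{0 + \left(5 + 15\right) 13} = \frac{1}{0 + 20 \cdot 13} = \frac{1}{0 + 260} = \frac{1}{260}$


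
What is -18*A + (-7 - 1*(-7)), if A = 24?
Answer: -432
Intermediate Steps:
-18*A + (-7 - 1*(-7)) = -18*24 + (-7 - 1*(-7)) = -432 + (-7 + 7) = -432 + 0 = -432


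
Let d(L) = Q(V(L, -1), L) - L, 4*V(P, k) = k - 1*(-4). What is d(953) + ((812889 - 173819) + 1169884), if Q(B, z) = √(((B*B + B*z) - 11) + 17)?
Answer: 1808001 + √11541/4 ≈ 1.8080e+6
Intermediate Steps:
V(P, k) = 1 + k/4 (V(P, k) = (k - 1*(-4))/4 = (k + 4)/4 = (4 + k)/4 = 1 + k/4)
Q(B, z) = √(6 + B² + B*z) (Q(B, z) = √(((B² + B*z) - 11) + 17) = √((-11 + B² + B*z) + 17) = √(6 + B² + B*z))
d(L) = √(105/16 + 3*L/4) - L (d(L) = √(6 + (1 + (¼)*(-1))² + (1 + (¼)*(-1))*L) - L = √(6 + (1 - ¼)² + (1 - ¼)*L) - L = √(6 + (¾)² + 3*L/4) - L = √(6 + 9/16 + 3*L/4) - L = √(105/16 + 3*L/4) - L)
d(953) + ((812889 - 173819) + 1169884) = (-1*953 + √(105 + 12*953)/4) + ((812889 - 173819) + 1169884) = (-953 + √(105 + 11436)/4) + (639070 + 1169884) = (-953 + √11541/4) + 1808954 = 1808001 + √11541/4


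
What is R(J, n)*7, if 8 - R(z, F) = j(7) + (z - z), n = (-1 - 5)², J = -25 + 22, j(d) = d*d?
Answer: -287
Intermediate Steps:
j(d) = d²
J = -3
n = 36 (n = (-6)² = 36)
R(z, F) = -41 (R(z, F) = 8 - (7² + (z - z)) = 8 - (49 + 0) = 8 - 1*49 = 8 - 49 = -41)
R(J, n)*7 = -41*7 = -287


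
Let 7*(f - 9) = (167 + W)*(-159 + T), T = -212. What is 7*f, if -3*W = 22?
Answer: -177520/3 ≈ -59173.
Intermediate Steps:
W = -22/3 (W = -1/3*22 = -22/3 ≈ -7.3333)
f = -25360/3 (f = 9 + ((167 - 22/3)*(-159 - 212))/7 = 9 + ((479/3)*(-371))/7 = 9 + (1/7)*(-177709/3) = 9 - 25387/3 = -25360/3 ≈ -8453.3)
7*f = 7*(-25360/3) = -177520/3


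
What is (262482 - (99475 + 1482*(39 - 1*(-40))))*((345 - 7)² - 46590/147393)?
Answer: 257795179607186/49131 ≈ 5.2471e+9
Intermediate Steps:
(262482 - (99475 + 1482*(39 - 1*(-40))))*((345 - 7)² - 46590/147393) = (262482 - (99475 + 1482*(39 + 40)))*(338² - 46590*1/147393) = (262482 - (99475 + 1482*79))*(114244 - 15530/49131) = (262482 - (99475 + 117078))*(5612906434/49131) = (262482 - 1*216553)*(5612906434/49131) = (262482 - 216553)*(5612906434/49131) = 45929*(5612906434/49131) = 257795179607186/49131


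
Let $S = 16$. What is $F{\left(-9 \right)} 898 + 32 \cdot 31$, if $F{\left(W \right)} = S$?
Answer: $15360$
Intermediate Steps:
$F{\left(W \right)} = 16$
$F{\left(-9 \right)} 898 + 32 \cdot 31 = 16 \cdot 898 + 32 \cdot 31 = 14368 + 992 = 15360$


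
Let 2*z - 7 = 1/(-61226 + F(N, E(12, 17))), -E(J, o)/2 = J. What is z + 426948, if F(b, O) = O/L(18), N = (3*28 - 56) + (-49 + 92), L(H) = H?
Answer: 156846610843/367364 ≈ 4.2695e+5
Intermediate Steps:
E(J, o) = -2*J
N = 71 (N = (84 - 56) + 43 = 28 + 43 = 71)
F(b, O) = O/18
z = 1285771/367364 (z = 7/2 + 1/(2*(-61226 + (-2*12)/18)) = 7/2 + 1/(2*(-61226 + (1/18)*(-24))) = 7/2 + 1/(2*(-61226 - 4/3)) = 7/2 + 1/(2*(-183682/3)) = 7/2 + (1/2)*(-3/183682) = 7/2 - 3/367364 = 1285771/367364 ≈ 3.5000)
z + 426948 = 1285771/367364 + 426948 = 156846610843/367364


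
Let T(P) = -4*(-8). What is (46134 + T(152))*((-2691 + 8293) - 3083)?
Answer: 116292154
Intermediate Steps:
T(P) = 32
(46134 + T(152))*((-2691 + 8293) - 3083) = (46134 + 32)*((-2691 + 8293) - 3083) = 46166*(5602 - 3083) = 46166*2519 = 116292154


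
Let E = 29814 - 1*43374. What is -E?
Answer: 13560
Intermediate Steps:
E = -13560 (E = 29814 - 43374 = -13560)
-E = -1*(-13560) = 13560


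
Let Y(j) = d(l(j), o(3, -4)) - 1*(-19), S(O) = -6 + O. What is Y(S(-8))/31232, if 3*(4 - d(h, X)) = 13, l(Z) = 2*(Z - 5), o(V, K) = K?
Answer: 7/11712 ≈ 0.00059768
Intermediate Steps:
l(Z) = -10 + 2*Z (l(Z) = 2*(-5 + Z) = -10 + 2*Z)
d(h, X) = -⅓ (d(h, X) = 4 - ⅓*13 = 4 - 13/3 = -⅓)
Y(j) = 56/3 (Y(j) = -⅓ - 1*(-19) = -⅓ + 19 = 56/3)
Y(S(-8))/31232 = (56/3)/31232 = (56/3)*(1/31232) = 7/11712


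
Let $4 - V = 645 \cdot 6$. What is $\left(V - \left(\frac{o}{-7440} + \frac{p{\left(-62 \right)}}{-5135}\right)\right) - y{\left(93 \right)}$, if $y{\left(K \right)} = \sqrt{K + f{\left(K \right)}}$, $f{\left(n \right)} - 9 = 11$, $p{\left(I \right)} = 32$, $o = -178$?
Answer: $- \frac{2953977727}{764088} - \sqrt{113} \approx -3876.6$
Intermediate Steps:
$V = -3866$ ($V = 4 - 645 \cdot 6 = 4 - 3870 = -3866$)
$f{\left(n \right)} = 20$ ($f{\left(n \right)} = 9 + 11 = 20$)
$y{\left(K \right)} = \sqrt{20 + K}$ ($y{\left(K \right)} = \sqrt{K + 20} = \sqrt{20 + K}$)
$\left(V - \left(\frac{o}{-7440} + \frac{p{\left(-62 \right)}}{-5135}\right)\right) - y{\left(93 \right)} = \left(-3866 - \left(- \frac{178}{-7440} + \frac{32}{-5135}\right)\right) - \sqrt{20 + 93} = \left(-3866 - \left(\left(-178\right) \left(- \frac{1}{7440}\right) + 32 \left(- \frac{1}{5135}\right)\right)\right) - \sqrt{113} = \left(-3866 - \left(\frac{89}{3720} - \frac{32}{5135}\right)\right) - \sqrt{113} = \left(-3866 - \frac{13519}{764088}\right) - \sqrt{113} = - \frac{2953977727}{764088} - \sqrt{113}$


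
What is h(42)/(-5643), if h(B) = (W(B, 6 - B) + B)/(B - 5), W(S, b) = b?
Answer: -2/69597 ≈ -2.8737e-5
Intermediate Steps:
h(B) = 6/(-5 + B) (h(B) = ((6 - B) + B)/(B - 5) = 6/(-5 + B))
h(42)/(-5643) = (6/(-5 + 42))/(-5643) = (6/37)*(-1/5643) = -2/69597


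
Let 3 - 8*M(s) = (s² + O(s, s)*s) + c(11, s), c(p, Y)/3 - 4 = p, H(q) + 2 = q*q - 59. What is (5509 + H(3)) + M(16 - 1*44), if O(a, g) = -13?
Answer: 21233/4 ≈ 5308.3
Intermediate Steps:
H(q) = -61 + q² (H(q) = -2 + (q*q - 59) = -2 + (q² - 59) = -2 + (-59 + q²) = -61 + q²)
c(p, Y) = 12 + 3*p
M(s) = -21/4 - s²/8 + 13*s/8 (M(s) = 3/8 - ((s² - 13*s) + (12 + 3*11))/8 = 3/8 - ((s² - 13*s) + (12 + 33))/8 = 3/8 - ((s² - 13*s) + 45)/8 = 3/8 - (45 + s² - 13*s)/8 = 3/8 + (-45/8 - s²/8 + 13*s/8) = -21/4 - s²/8 + 13*s/8)
(5509 + H(3)) + M(16 - 1*44) = (5509 + (-61 + 3²)) + (-21/4 - (16 - 1*44)²/8 + 13*(16 - 1*44)/8) = (5509 + (-61 + 9)) + (-21/4 - (16 - 44)²/8 + 13*(16 - 44)/8) = (5509 - 52) + (-21/4 - ⅛*(-28)² + (13/8)*(-28)) = 5457 + (-21/4 - ⅛*784 - 91/2) = 5457 + (-21/4 - 98 - 91/2) = 5457 - 595/4 = 21233/4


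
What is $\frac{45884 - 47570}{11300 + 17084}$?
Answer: $- \frac{843}{14192} \approx -0.0594$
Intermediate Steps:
$\frac{45884 - 47570}{11300 + 17084} = \frac{45884 - 47570}{28384} = \left(-1686\right) \frac{1}{28384} = - \frac{843}{14192}$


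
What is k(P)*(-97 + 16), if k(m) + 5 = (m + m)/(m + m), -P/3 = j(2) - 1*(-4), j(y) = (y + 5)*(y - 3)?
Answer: 324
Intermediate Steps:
j(y) = (-3 + y)*(5 + y) (j(y) = (5 + y)*(-3 + y) = (-3 + y)*(5 + y))
P = 9 (P = -3*((-15 + 2**2 + 2*2) - 1*(-4)) = -3*((-15 + 4 + 4) + 4) = -3*(-7 + 4) = -3*(-3) = 9)
k(m) = -4 (k(m) = -5 + (m + m)/(m + m) = -5 + (2*m)/((2*m)) = -5 + (2*m)*(1/(2*m)) = -5 + 1 = -4)
k(P)*(-97 + 16) = -4*(-97 + 16) = -4*(-81) = 324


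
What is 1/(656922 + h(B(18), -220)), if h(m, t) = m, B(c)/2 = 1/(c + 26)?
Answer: 22/14452285 ≈ 1.5223e-6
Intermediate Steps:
B(c) = 2/(26 + c) (B(c) = 2/(c + 26) = 2/(26 + c))
1/(656922 + h(B(18), -220)) = 1/(656922 + 2/(26 + 18)) = 1/(656922 + 2/44) = 1/(656922 + 2*(1/44)) = 1/(656922 + 1/22) = 1/(14452285/22) = 22/14452285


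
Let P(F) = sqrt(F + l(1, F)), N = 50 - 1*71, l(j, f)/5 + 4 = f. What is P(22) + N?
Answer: -21 + 4*sqrt(7) ≈ -10.417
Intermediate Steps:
l(j, f) = -20 + 5*f
N = -21 (N = 50 - 71 = -21)
P(F) = sqrt(-20 + 6*F) (P(F) = sqrt(F + (-20 + 5*F)) = sqrt(-20 + 6*F))
P(22) + N = sqrt(-20 + 6*22) - 21 = sqrt(-20 + 132) - 21 = sqrt(112) - 21 = 4*sqrt(7) - 21 = -21 + 4*sqrt(7)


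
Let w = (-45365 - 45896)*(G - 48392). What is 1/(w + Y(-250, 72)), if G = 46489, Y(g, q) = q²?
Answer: 1/173674867 ≈ 5.7579e-9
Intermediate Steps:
w = 173669683 (w = (-45365 - 45896)*(46489 - 48392) = -91261*(-1903) = 173669683)
1/(w + Y(-250, 72)) = 1/(173669683 + 72²) = 1/(173669683 + 5184) = 1/173674867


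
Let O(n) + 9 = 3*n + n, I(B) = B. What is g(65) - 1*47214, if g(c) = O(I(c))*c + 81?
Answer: -30818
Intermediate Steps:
O(n) = -9 + 4*n (O(n) = -9 + (3*n + n) = -9 + 4*n)
g(c) = 81 + c*(-9 + 4*c) (g(c) = (-9 + 4*c)*c + 81 = c*(-9 + 4*c) + 81 = 81 + c*(-9 + 4*c))
g(65) - 1*47214 = (81 + 65*(-9 + 4*65)) - 1*47214 = (81 + 65*(-9 + 260)) - 47214 = (81 + 65*251) - 47214 = (81 + 16315) - 47214 = 16396 - 47214 = -30818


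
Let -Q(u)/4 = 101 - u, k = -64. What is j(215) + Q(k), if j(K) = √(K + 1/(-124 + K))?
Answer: -660 + 3*√197834/91 ≈ -645.34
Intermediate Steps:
Q(u) = -404 + 4*u (Q(u) = -4*(101 - u) = -404 + 4*u)
j(215) + Q(k) = √((1 + 215*(-124 + 215))/(-124 + 215)) + (-404 + 4*(-64)) = √((1 + 215*91)/91) + (-404 - 256) = √((1 + 19565)/91) - 660 = √((1/91)*19566) - 660 = √(19566/91) - 660 = 3*√197834/91 - 660 = -660 + 3*√197834/91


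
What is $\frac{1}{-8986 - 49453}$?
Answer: $- \frac{1}{58439} \approx -1.7112 \cdot 10^{-5}$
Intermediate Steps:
$\frac{1}{-8986 - 49453} = \frac{1}{-58439} = - \frac{1}{58439}$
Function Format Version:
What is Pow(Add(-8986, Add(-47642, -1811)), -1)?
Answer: Rational(-1, 58439) ≈ -1.7112e-5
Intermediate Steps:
Pow(Add(-8986, Add(-47642, -1811)), -1) = Pow(Add(-8986, -49453), -1) = Pow(-58439, -1) = Rational(-1, 58439)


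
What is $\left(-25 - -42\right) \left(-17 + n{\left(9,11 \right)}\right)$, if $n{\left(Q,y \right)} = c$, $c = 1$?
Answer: $-272$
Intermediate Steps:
$n{\left(Q,y \right)} = 1$
$\left(-25 - -42\right) \left(-17 + n{\left(9,11 \right)}\right) = \left(-25 - -42\right) \left(-17 + 1\right) = \left(-25 + 42\right) \left(-16\right) = 17 \left(-16\right) = -272$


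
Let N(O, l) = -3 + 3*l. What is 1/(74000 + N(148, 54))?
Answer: 1/74159 ≈ 1.3485e-5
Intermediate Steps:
1/(74000 + N(148, 54)) = 1/(74000 + (-3 + 3*54)) = 1/(74000 + (-3 + 162)) = 1/(74000 + 159) = 1/74159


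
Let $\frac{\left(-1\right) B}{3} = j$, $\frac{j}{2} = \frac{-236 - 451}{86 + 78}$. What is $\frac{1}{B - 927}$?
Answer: $- \frac{82}{73953} \approx -0.0011088$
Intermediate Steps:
$j = - \frac{687}{82}$ ($j = 2 \frac{-236 - 451}{86 + 78} = 2 \left(- \frac{687}{164}\right) = - \frac{687}{82} \approx -8.3781$)
$B = \frac{2061}{82}$ ($B = \left(-3\right) \left(- \frac{687}{82}\right) = \frac{2061}{82} \approx 25.134$)
$\frac{1}{B - 927} = \frac{1}{\frac{2061}{82} - 927} = \frac{1}{- \frac{73953}{82}} = - \frac{82}{73953}$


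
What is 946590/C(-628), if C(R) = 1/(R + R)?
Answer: -1188917040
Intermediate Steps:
C(R) = 1/(2*R)
946590/C(-628) = 946590/(((1/2)/(-628))) = 946590/(((1/2)*(-1/628))) = 946590/(-1/1256) = 946590*(-1256) = -1188917040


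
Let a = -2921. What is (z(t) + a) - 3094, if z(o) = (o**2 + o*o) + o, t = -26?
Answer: -4689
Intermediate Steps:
z(o) = o + 2*o**2 (z(o) = (o**2 + o**2) + o = 2*o**2 + o = o + 2*o**2)
(z(t) + a) - 3094 = (-26*(1 + 2*(-26)) - 2921) - 3094 = (-26*(1 - 52) - 2921) - 3094 = (-26*(-51) - 2921) - 3094 = (1326 - 2921) - 3094 = -1595 - 3094 = -4689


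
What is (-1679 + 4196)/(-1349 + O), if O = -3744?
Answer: -2517/5093 ≈ -0.49421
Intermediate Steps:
(-1679 + 4196)/(-1349 + O) = (-1679 + 4196)/(-1349 - 3744) = 2517/(-5093) = 2517*(-1/5093) = -2517/5093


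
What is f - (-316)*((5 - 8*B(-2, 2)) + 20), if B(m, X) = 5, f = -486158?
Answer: -490898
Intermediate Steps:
f - (-316)*((5 - 8*B(-2, 2)) + 20) = -486158 - (-316)*((5 - 8*5) + 20) = -486158 - (-316)*((5 - 40) + 20) = -486158 - (-316)*(-35 + 20) = -486158 - (-316)*(-15) = -486158 - 1*4740 = -486158 - 4740 = -490898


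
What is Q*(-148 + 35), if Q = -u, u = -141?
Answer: -15933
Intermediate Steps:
Q = 141 (Q = -1*(-141) = 141)
Q*(-148 + 35) = 141*(-148 + 35) = 141*(-113) = -15933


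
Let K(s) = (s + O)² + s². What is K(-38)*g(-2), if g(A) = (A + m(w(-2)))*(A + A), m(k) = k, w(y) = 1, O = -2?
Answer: 12176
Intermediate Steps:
g(A) = 2*A*(1 + A) (g(A) = (A + 1)*(A + A) = (1 + A)*(2*A) = 2*A*(1 + A))
K(s) = s² + (-2 + s)² (K(s) = (s - 2)² + s² = (-2 + s)² + s² = s² + (-2 + s)²)
K(-38)*g(-2) = ((-38)² + (-2 - 38)²)*(2*(-2)*(1 - 2)) = (1444 + (-40)²)*(2*(-2)*(-1)) = (1444 + 1600)*4 = 3044*4 = 12176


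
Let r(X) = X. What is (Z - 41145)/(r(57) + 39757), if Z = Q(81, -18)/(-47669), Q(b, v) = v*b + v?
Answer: -1961339529/1897893566 ≈ -1.0334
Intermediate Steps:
Q(b, v) = v + b*v (Q(b, v) = b*v + v = v + b*v)
Z = 1476/47669 (Z = -18*(1 + 81)/(-47669) = -18*82*(-1/47669) = -1476*(-1/47669) = 1476/47669 ≈ 0.030964)
(Z - 41145)/(r(57) + 39757) = (1476/47669 - 41145)/(57 + 39757) = -1961339529/47669/39814 = -1961339529/47669*1/39814 = -1961339529/1897893566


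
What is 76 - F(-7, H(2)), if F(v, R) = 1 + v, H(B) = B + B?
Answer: 82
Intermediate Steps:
H(B) = 2*B
76 - F(-7, H(2)) = 76 - (1 - 7) = 76 - 1*(-6) = 76 + 6 = 82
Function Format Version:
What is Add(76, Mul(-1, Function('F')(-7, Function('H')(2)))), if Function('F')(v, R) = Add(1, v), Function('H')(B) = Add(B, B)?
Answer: 82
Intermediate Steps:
Function('H')(B) = Mul(2, B)
Add(76, Mul(-1, Function('F')(-7, Function('H')(2)))) = Add(76, Mul(-1, Add(1, -7))) = Add(76, Mul(-1, -6)) = Add(76, 6) = 82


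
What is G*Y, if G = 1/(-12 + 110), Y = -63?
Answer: -9/14 ≈ -0.64286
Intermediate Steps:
G = 1/98 ≈ 0.010204
G*Y = (1/98)*(-63) = -9/14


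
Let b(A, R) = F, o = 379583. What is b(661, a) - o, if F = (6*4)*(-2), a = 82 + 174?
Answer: -379631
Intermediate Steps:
a = 256
F = -48 (F = 24*(-2) = -48)
b(A, R) = -48
b(661, a) - o = -48 - 1*379583 = -48 - 379583 = -379631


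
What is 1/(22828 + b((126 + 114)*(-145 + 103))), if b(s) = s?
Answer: 1/12748 ≈ 7.8444e-5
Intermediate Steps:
1/(22828 + b((126 + 114)*(-145 + 103))) = 1/(22828 + (126 + 114)*(-145 + 103)) = 1/(22828 + 240*(-42)) = 1/(22828 - 10080) = 1/12748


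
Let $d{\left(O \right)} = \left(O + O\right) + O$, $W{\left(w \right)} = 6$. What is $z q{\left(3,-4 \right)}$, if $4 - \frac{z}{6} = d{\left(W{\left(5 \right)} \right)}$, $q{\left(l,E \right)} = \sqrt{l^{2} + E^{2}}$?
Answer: $-420$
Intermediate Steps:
$q{\left(l,E \right)} = \sqrt{E^{2} + l^{2}}$
$d{\left(O \right)} = 3 O$ ($d{\left(O \right)} = 2 O + O = 3 O$)
$z = -84$ ($z = 24 - 6 \cdot 3 \cdot 6 = 24 - 108 = -84$)
$z q{\left(3,-4 \right)} = - 84 \sqrt{\left(-4\right)^{2} + 3^{2}} = - 84 \sqrt{16 + 9} = - 84 \sqrt{25} = \left(-84\right) 5 = -420$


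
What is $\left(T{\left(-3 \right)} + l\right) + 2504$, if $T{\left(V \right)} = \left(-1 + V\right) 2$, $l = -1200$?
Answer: $1296$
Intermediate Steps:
$T{\left(V \right)} = -2 + 2 V$
$\left(T{\left(-3 \right)} + l\right) + 2504 = \left(\left(-2 + 2 \left(-3\right)\right) - 1200\right) + 2504 = \left(\left(-2 - 6\right) - 1200\right) + 2504 = \left(-8 - 1200\right) + 2504 = -1208 + 2504 = 1296$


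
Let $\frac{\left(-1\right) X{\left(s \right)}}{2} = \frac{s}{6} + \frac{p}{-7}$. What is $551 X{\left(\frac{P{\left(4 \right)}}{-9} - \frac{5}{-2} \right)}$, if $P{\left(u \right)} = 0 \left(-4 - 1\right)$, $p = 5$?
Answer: $\frac{13775}{42} \approx 327.98$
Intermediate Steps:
$P{\left(u \right)} = 0$ ($P{\left(u \right)} = 0 \left(-5\right) = 0$)
$X{\left(s \right)} = \frac{10}{7} - \frac{s}{3}$ ($X{\left(s \right)} = - 2 \left(\frac{s}{6} + \frac{5}{-7}\right) = - 2 \left(s \frac{1}{6} + 5 \left(- \frac{1}{7}\right)\right) = - 2 \left(\frac{s}{6} - \frac{5}{7}\right) = - 2 \left(- \frac{5}{7} + \frac{s}{6}\right) = \frac{10}{7} - \frac{s}{3}$)
$551 X{\left(\frac{P{\left(4 \right)}}{-9} - \frac{5}{-2} \right)} = 551 \left(\frac{10}{7} - \frac{\frac{0}{-9} - \frac{5}{-2}}{3}\right) = 551 \left(\frac{10}{7} - \frac{0 \left(- \frac{1}{9}\right) - - \frac{5}{2}}{3}\right) = 551 \left(\frac{10}{7} - \frac{0 + \frac{5}{2}}{3}\right) = 551 \left(\frac{10}{7} - \frac{5}{6}\right) = 551 \cdot \frac{25}{42} = \frac{13775}{42}$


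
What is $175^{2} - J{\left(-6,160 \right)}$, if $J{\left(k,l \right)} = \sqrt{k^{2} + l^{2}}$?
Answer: $30625 - 2 \sqrt{6409} \approx 30465.0$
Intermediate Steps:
$175^{2} - J{\left(-6,160 \right)} = 175^{2} - \sqrt{\left(-6\right)^{2} + 160^{2}} = 30625 - \sqrt{36 + 25600} = 30625 - \sqrt{25636} = 30625 - 2 \sqrt{6409}$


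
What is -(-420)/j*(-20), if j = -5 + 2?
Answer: 2800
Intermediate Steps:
j = -3
-(-420)/j*(-20) = -(-420)/(-3)*(-20) = -(-420)*(-1)/3*(-20) = -20*7*(-20) = -140*(-20) = 2800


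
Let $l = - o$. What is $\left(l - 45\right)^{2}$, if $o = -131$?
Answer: $7396$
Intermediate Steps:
$l = 131$ ($l = \left(-1\right) \left(-131\right) = 131$)
$\left(l - 45\right)^{2} = \left(131 - 45\right)^{2} = 86^{2} = 7396$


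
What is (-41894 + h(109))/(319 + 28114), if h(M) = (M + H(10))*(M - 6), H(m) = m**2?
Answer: -20367/28433 ≈ -0.71632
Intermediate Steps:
h(M) = (-6 + M)*(100 + M) (h(M) = (M + 10**2)*(M - 6) = (M + 100)*(-6 + M) = (100 + M)*(-6 + M) = (-6 + M)*(100 + M))
(-41894 + h(109))/(319 + 28114) = (-41894 + (-600 + 109**2 + 94*109))/(319 + 28114) = (-41894 + (-600 + 11881 + 10246))/28433 = (-41894 + 21527)*(1/28433) = -20367*1/28433 = -20367/28433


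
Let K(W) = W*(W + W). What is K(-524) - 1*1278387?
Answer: -729235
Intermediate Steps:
K(W) = 2*W² (K(W) = W*(2*W) = 2*W²)
K(-524) - 1*1278387 = 2*(-524)² - 1*1278387 = 2*274576 - 1278387 = 549152 - 1278387 = -729235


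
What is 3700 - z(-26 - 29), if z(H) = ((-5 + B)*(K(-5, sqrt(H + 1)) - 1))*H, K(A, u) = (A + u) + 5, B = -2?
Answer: 4085 - 1155*I*sqrt(6) ≈ 4085.0 - 2829.2*I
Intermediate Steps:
K(A, u) = 5 + A + u
z(H) = H*(7 - 7*sqrt(1 + H)) (z(H) = ((-5 - 2)*((5 - 5 + sqrt(H + 1)) - 1))*H = (-7*((5 - 5 + sqrt(1 + H)) - 1))*H = (-7*(sqrt(1 + H) - 1))*H = (-7*(-1 + sqrt(1 + H)))*H = (7 - 7*sqrt(1 + H))*H = H*(7 - 7*sqrt(1 + H)))
3700 - z(-26 - 29) = 3700 - 7*(-26 - 29)*(1 - sqrt(1 + (-26 - 29))) = 3700 - 7*(-55)*(1 - sqrt(1 - 55)) = 3700 - 7*(-55)*(1 - sqrt(-54)) = 3700 - 7*(-55)*(1 - 3*I*sqrt(6)) = 3700 - (-385 + 1155*I*sqrt(6)) = 3700 + (385 - 1155*I*sqrt(6)) = 4085 - 1155*I*sqrt(6)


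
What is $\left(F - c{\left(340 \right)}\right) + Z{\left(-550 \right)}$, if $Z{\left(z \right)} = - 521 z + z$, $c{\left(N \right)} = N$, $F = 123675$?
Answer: $409335$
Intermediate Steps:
$Z{\left(z \right)} = - 520 z$
$\left(F - c{\left(340 \right)}\right) + Z{\left(-550 \right)} = \left(123675 - 340\right) - -286000 = \left(123675 - 340\right) + 286000 = 123335 + 286000 = 409335$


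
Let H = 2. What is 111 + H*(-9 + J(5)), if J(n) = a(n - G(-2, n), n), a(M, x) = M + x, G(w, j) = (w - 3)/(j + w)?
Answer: 349/3 ≈ 116.33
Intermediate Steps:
G(w, j) = (-3 + w)/(j + w)
J(n) = 2*n + 5/(-2 + n) (J(n) = (n - (-3 - 2)/(n - 2)) + n = (n - (-5)/(-2 + n)) + n = (n + 5/(-2 + n)) + n = 2*n + 5/(-2 + n))
111 + H*(-9 + J(5)) = 111 + 2*(-9 + (5 + 2*5*(-2 + 5))/(-2 + 5)) = 111 + 2*(-9 + (5 + 2*5*3)/3) = 111 + 2*(-9 + (5 + 30)/3) = 111 + 2*(-9 + (⅓)*35) = 111 + 2*(-9 + 35/3) = 111 + 2*(8/3) = 111 + 16/3 = 349/3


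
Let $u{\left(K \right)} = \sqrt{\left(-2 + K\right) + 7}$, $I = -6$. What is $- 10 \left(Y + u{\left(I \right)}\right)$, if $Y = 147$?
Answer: $-1470 - 10 i \approx -1470.0 - 10.0 i$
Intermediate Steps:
$u{\left(K \right)} = \sqrt{5 + K}$
$- 10 \left(Y + u{\left(I \right)}\right) = - 10 \left(147 + \sqrt{5 - 6}\right) = - 10 \left(147 + \sqrt{-1}\right) = - 10 \left(147 + i\right) = -1470 - 10 i$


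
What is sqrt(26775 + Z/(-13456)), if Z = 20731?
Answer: sqrt(360263669)/116 ≈ 163.63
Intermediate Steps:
sqrt(26775 + Z/(-13456)) = sqrt(26775 + 20731/(-13456)) = sqrt(26775 + 20731*(-1/13456)) = sqrt(26775 - 20731/13456) = sqrt(360263669/13456) = sqrt(360263669)/116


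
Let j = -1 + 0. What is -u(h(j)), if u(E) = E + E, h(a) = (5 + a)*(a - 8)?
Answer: 72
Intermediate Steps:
j = -1
h(a) = (-8 + a)*(5 + a) (h(a) = (5 + a)*(-8 + a) = (-8 + a)*(5 + a))
u(E) = 2*E
-u(h(j)) = -2*(-40 + (-1)² - 3*(-1)) = -2*(-40 + 1 + 3) = -2*(-36) = -1*(-72) = 72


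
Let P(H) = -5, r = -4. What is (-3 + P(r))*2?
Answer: -16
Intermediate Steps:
(-3 + P(r))*2 = (-3 - 5)*2 = -8*2 = -16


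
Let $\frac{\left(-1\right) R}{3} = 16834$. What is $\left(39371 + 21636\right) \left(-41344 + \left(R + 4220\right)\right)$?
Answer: $-5345799382$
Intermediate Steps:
$R = -50502$ ($R = \left(-3\right) 16834 = -50502$)
$\left(39371 + 21636\right) \left(-41344 + \left(R + 4220\right)\right) = \left(39371 + 21636\right) \left(-41344 + \left(-50502 + 4220\right)\right) = 61007 \left(-41344 - 46282\right) = 61007 \left(-87626\right) = -5345799382$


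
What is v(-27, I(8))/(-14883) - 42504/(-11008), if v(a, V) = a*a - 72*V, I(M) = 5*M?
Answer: 27344385/6826336 ≈ 4.0057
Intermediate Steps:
v(a, V) = a**2 - 72*V
v(-27, I(8))/(-14883) - 42504/(-11008) = ((-27)**2 - 360*8)/(-14883) - 42504/(-11008) = (729 - 72*40)*(-1/14883) - 42504*(-1/11008) = (729 - 2880)*(-1/14883) + 5313/1376 = -2151*(-1/14883) + 5313/1376 = 717/4961 + 5313/1376 = 27344385/6826336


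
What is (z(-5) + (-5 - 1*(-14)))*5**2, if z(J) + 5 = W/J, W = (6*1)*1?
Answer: 70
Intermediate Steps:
W = 6 (W = 6*1 = 6)
z(J) = -5 + 6/J
(z(-5) + (-5 - 1*(-14)))*5**2 = ((-5 + 6/(-5)) + (-5 - 1*(-14)))*5**2 = ((-5 + 6*(-1/5)) + (-5 + 14))*25 = ((-5 - 6/5) + 9)*25 = (-31/5 + 9)*25 = (14/5)*25 = 70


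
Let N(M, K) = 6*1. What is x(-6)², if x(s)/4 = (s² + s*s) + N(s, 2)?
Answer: 97344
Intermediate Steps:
N(M, K) = 6
x(s) = 24 + 8*s² (x(s) = 4*((s² + s*s) + 6) = 4*((s² + s²) + 6) = 4*(2*s² + 6) = 4*(6 + 2*s²) = 24 + 8*s²)
x(-6)² = (24 + 8*(-6)²)² = (24 + 8*36)² = (24 + 288)² = 312² = 97344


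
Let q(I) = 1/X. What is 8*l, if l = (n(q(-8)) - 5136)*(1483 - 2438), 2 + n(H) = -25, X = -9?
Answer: 39445320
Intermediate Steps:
q(I) = -⅑ (q(I) = 1/(-9) = -⅑)
n(H) = -27 (n(H) = -2 - 25 = -27)
l = 4930665 (l = (-27 - 5136)*(1483 - 2438) = -5163*(-955) = 4930665)
8*l = 8*4930665 = 39445320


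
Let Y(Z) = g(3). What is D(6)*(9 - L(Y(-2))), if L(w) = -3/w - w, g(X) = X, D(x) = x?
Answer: 78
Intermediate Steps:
Y(Z) = 3
L(w) = -w - 3/w
D(6)*(9 - L(Y(-2))) = 6*(9 - (-1*3 - 3/3)) = 6*(9 - (-3 - 3*⅓)) = 6*(9 - (-3 - 1)) = 6*(9 - 1*(-4)) = 6*(9 + 4) = 6*13 = 78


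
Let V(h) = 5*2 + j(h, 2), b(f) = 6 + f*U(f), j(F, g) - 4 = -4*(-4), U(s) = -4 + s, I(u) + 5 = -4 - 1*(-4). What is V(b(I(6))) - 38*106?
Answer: -3998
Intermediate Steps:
I(u) = -5 (I(u) = -5 + (-4 - 1*(-4)) = -5 + (-4 + 4) = -5 + 0 = -5)
j(F, g) = 20 (j(F, g) = 4 - 4*(-4) = 4 + 16 = 20)
b(f) = 6 + f*(-4 + f)
V(h) = 30 (V(h) = 5*2 + 20 = 10 + 20 = 30)
V(b(I(6))) - 38*106 = 30 - 38*106 = 30 - 4028 = -3998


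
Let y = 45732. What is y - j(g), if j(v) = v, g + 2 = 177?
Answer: 45557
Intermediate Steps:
g = 175 (g = -2 + 177 = 175)
y - j(g) = 45732 - 1*175 = 45732 - 175 = 45557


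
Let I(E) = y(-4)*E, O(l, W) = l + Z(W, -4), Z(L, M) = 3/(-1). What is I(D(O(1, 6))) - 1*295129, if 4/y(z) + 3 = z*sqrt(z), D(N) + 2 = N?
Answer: -21544369/73 - 128*I/73 ≈ -2.9513e+5 - 1.7534*I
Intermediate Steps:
Z(L, M) = -3 (Z(L, M) = 3*(-1) = -3)
O(l, W) = -3 + l (O(l, W) = l - 3 = -3 + l)
D(N) = -2 + N
y(z) = 4/(-3 + z**(3/2)) (y(z) = 4/(-3 + z*sqrt(z)) = 4/(-3 + z**(3/2)))
I(E) = 4*E*(-3 + 8*I)/73 (I(E) = (4/(-3 + (-4)**(3/2)))*E = (4/(-3 - 8*I))*E = (4*((-3 + 8*I)/73))*E = (4*(-3 + 8*I)/73)*E = 4*E*(-3 + 8*I)/73)
I(D(O(1, 6))) - 1*295129 = -4*(-2 + (-3 + 1))*(3 - 8*I)/73 - 1*295129 = -4*(-2 - 2)*(3 - 8*I)/73 - 295129 = -4/73*(-4)*(3 - 8*I) - 295129 = (48/73 - 128*I/73) - 295129 = -21544369/73 - 128*I/73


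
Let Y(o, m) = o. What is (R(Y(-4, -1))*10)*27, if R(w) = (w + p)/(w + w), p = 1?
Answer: 405/4 ≈ 101.25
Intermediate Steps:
R(w) = (1 + w)/(2*w) (R(w) = (w + 1)/(w + w) = (1 + w)/((2*w)) = (1 + w)*(1/(2*w)) = (1 + w)/(2*w))
(R(Y(-4, -1))*10)*27 = (((1/2)*(1 - 4)/(-4))*10)*27 = (((1/2)*(-1/4)*(-3))*10)*27 = ((3/8)*10)*27 = (15/4)*27 = 405/4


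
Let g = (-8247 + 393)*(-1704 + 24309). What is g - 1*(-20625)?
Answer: -177519045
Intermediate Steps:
g = -177539670 (g = -7854*22605 = -177539670)
g - 1*(-20625) = -177539670 - 1*(-20625) = -177539670 + 20625 = -177519045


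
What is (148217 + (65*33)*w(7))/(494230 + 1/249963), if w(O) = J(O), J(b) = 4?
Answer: 39193448511/123539213491 ≈ 0.31726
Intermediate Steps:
w(O) = 4
(148217 + (65*33)*w(7))/(494230 + 1/249963) = (148217 + (65*33)*4)/(494230 + 1/249963) = (148217 + 2145*4)/(494230 + 1/249963) = (148217 + 8580)/(123539213491/249963) = 156797*(249963/123539213491) = 39193448511/123539213491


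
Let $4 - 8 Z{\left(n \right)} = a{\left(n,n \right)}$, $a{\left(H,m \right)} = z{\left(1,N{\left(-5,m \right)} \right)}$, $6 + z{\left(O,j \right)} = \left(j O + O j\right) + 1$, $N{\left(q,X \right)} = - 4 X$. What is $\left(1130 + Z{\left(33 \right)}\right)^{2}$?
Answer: $\frac{86731969}{64} \approx 1.3552 \cdot 10^{6}$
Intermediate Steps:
$z{\left(O,j \right)} = -5 + 2 O j$ ($z{\left(O,j \right)} = -6 + \left(\left(j O + O j\right) + 1\right) = -6 + \left(\left(O j + O j\right) + 1\right) = -6 + \left(2 O j + 1\right) = -6 + \left(1 + 2 O j\right) = -5 + 2 O j$)
$a{\left(H,m \right)} = -5 - 8 m$ ($a{\left(H,m \right)} = -5 + 2 \cdot 1 \left(- 4 m\right) = -5 - 8 m$)
$Z{\left(n \right)} = \frac{9}{8} + n$ ($Z{\left(n \right)} = \frac{1}{2} - \frac{-5 - 8 n}{8} = \frac{1}{2} + \left(\frac{5}{8} + n\right) = \frac{9}{8} + n$)
$\left(1130 + Z{\left(33 \right)}\right)^{2} = \left(1130 + \left(\frac{9}{8} + 33\right)\right)^{2} = \left(1130 + \frac{273}{8}\right)^{2} = \left(\frac{9313}{8}\right)^{2} = \frac{86731969}{64}$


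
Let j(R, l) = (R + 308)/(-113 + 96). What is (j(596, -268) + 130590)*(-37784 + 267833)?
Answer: 510507717174/17 ≈ 3.0030e+10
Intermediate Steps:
j(R, l) = -308/17 - R/17 (j(R, l) = (308 + R)/(-17) = (308 + R)*(-1/17) = -308/17 - R/17)
(j(596, -268) + 130590)*(-37784 + 267833) = ((-308/17 - 1/17*596) + 130590)*(-37784 + 267833) = ((-308/17 - 596/17) + 130590)*230049 = (-904/17 + 130590)*230049 = (2219126/17)*230049 = 510507717174/17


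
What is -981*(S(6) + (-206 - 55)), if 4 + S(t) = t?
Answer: 254079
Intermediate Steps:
S(t) = -4 + t
-981*(S(6) + (-206 - 55)) = -981*((-4 + 6) + (-206 - 55)) = -981*(2 - 261) = -981*(-259) = 254079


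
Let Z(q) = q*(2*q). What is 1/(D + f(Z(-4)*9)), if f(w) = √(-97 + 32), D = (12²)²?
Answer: 20736/429981761 - I*√65/429981761 ≈ 4.8225e-5 - 1.875e-8*I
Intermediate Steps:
Z(q) = 2*q²
D = 20736 (D = 144² = 20736)
f(w) = I*√65 (f(w) = √(-65) = I*√65)
1/(D + f(Z(-4)*9)) = 1/(20736 + I*√65)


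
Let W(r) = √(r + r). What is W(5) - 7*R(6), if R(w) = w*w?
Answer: -252 + √10 ≈ -248.84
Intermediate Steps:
R(w) = w²
W(r) = √2*√r (W(r) = √(2*r) = √2*√r)
W(5) - 7*R(6) = √2*√5 - 7*6² = √10 - 7*36 = √10 - 252 = -252 + √10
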